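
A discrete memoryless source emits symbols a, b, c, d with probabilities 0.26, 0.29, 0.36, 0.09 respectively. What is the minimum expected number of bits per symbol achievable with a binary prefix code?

1.99 bits/symbol

Repeatedly combine the two least-probable nodes; the expected code length is the sum of the merged weights.
merge 9/100 + 13/50 → 7/20
merge 29/100 + 7/20 → 16/25
merge 9/25 + 16/25 → 1
L = 7/20 + 16/25 + 1 = 199/100 = 1.99 bits/symbol.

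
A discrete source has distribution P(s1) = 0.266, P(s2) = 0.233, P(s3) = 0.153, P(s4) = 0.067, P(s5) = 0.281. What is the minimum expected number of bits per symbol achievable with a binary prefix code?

Repeatedly combine the two least-probable nodes; the expected code length is the sum of the merged weights.
merge 67/1000 + 153/1000 → 11/50
merge 11/50 + 233/1000 → 453/1000
merge 133/500 + 281/1000 → 547/1000
merge 453/1000 + 547/1000 → 1
L = 11/50 + 453/1000 + 547/1000 + 1 = 111/50 = 2.22 bits/symbol.

2.22 bits/symbol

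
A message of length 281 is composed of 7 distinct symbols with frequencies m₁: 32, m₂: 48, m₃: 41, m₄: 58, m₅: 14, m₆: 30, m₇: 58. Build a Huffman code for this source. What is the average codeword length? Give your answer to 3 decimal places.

2.744 bits/symbol

Probabilities are the counts divided by 281.
Repeatedly combine the two least-probable nodes; the expected code length is the sum of the merged weights.
merge 14/281 + 30/281 → 44/281
merge 32/281 + 41/281 → 73/281
merge 44/281 + 48/281 → 92/281
merge 58/281 + 58/281 → 116/281
merge 73/281 + 92/281 → 165/281
merge 116/281 + 165/281 → 1
L = 44/281 + 73/281 + 92/281 + 116/281 + 165/281 + 1 = 771/281 ≈ 2.744 bits/symbol.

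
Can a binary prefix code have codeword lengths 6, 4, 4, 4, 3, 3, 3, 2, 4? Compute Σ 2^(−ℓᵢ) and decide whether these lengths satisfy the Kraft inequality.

With common denominator 2^6 = 64: Σ 2^(−ℓᵢ) = 1/64 + 4/64 + 4/64 + 4/64 + 8/64 + 8/64 + 8/64 + 16/64 + 4/64 = 57/64 = 0.890625.
Kraft's inequality requires Σ ≤ 1; here Σ = 0.890625 ≤ 1, so such a prefix code exists.

0.890625; yes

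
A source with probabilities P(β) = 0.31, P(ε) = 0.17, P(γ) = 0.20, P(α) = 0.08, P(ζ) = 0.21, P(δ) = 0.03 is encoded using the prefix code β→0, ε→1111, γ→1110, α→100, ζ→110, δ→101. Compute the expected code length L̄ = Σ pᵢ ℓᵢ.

L̄ = Σ pᵢ·ℓᵢ = 0.31·1 + 0.17·4 + 0.20·4 + 0.08·3 + 0.21·3 + 0.03·3 = 2.75 bits/symbol.

2.75 bits/symbol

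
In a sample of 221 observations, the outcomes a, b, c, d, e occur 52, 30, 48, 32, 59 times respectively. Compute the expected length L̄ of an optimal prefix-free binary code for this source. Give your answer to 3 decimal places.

2.281 bits/symbol

Probabilities are the counts divided by 221.
Repeatedly combine the two least-probable nodes; the expected code length is the sum of the merged weights.
merge 30/221 + 32/221 → 62/221
merge 48/221 + 4/17 → 100/221
merge 59/221 + 62/221 → 121/221
merge 100/221 + 121/221 → 1
L = 62/221 + 100/221 + 121/221 + 1 = 504/221 ≈ 2.281 bits/symbol.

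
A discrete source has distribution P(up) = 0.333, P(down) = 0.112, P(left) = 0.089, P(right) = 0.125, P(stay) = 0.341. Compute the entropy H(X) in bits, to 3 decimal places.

H = −Σ pᵢ log₂ pᵢ.
−0.333·log₂(0.333) = 0.5283
−0.112·log₂(0.112) = 0.3537
−0.089·log₂(0.089) = 0.3106
−0.125·log₂(0.125) = 0.3750
−0.341·log₂(0.341) = 0.5293
Sum ≈ 2.0969 → 2.097 bits.

2.097 bits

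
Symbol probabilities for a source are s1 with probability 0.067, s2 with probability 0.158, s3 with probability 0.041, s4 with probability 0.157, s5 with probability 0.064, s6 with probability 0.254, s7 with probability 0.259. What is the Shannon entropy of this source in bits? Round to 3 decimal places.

H = −Σ pᵢ log₂ pᵢ.
−0.067·log₂(0.067) = 0.2613
−0.158·log₂(0.158) = 0.4206
−0.041·log₂(0.041) = 0.1889
−0.157·log₂(0.157) = 0.4194
−0.064·log₂(0.064) = 0.2538
−0.254·log₂(0.254) = 0.5022
−0.259·log₂(0.259) = 0.5048
Sum ≈ 2.5510 → 2.551 bits.

2.551 bits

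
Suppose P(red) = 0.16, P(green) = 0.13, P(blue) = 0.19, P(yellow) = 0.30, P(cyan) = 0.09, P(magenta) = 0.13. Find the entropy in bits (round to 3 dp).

H = −Σ pᵢ log₂ pᵢ.
−0.16·log₂(0.16) = 0.4230
−0.13·log₂(0.13) = 0.3826
−0.19·log₂(0.19) = 0.4552
−0.30·log₂(0.30) = 0.5211
−0.09·log₂(0.09) = 0.3127
−0.13·log₂(0.13) = 0.3826
Sum ≈ 2.4773 → 2.477 bits.

2.477 bits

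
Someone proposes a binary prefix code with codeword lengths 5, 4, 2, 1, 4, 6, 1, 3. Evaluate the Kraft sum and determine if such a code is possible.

With common denominator 2^6 = 64: Σ 2^(−ℓᵢ) = 2/64 + 4/64 + 16/64 + 32/64 + 4/64 + 1/64 + 32/64 + 8/64 = 99/64 = 1.546875.
Kraft's inequality requires Σ ≤ 1; here Σ = 1.546875 > 1, so no such prefix code exists.

1.546875; no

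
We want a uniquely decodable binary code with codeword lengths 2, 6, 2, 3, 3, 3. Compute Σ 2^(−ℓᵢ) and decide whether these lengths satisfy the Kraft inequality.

0.890625; yes

With common denominator 2^6 = 64: Σ 2^(−ℓᵢ) = 16/64 + 1/64 + 16/64 + 8/64 + 8/64 + 8/64 = 57/64 = 0.890625.
Kraft's inequality requires Σ ≤ 1; here Σ = 0.890625 ≤ 1, so such a prefix code exists.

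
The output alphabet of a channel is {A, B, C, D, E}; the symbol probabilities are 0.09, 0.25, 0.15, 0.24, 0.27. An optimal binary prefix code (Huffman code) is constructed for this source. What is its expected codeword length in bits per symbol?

2.24 bits/symbol

Repeatedly combine the two least-probable nodes; the expected code length is the sum of the merged weights.
merge 9/100 + 3/20 → 6/25
merge 6/25 + 6/25 → 12/25
merge 1/4 + 27/100 → 13/25
merge 12/25 + 13/25 → 1
L = 6/25 + 12/25 + 13/25 + 1 = 56/25 = 2.24 bits/symbol.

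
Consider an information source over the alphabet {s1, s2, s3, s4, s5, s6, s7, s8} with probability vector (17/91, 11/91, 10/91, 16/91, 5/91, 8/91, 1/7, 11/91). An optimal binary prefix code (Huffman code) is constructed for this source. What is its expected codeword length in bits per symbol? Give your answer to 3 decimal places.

Repeatedly combine the two least-probable nodes; the expected code length is the sum of the merged weights.
merge 5/91 + 8/91 → 1/7
merge 10/91 + 11/91 → 3/13
merge 11/91 + 1/7 → 24/91
merge 1/7 + 16/91 → 29/91
merge 17/91 + 3/13 → 38/91
merge 24/91 + 29/91 → 53/91
merge 38/91 + 53/91 → 1
L = 1/7 + 3/13 + 24/91 + 29/91 + 38/91 + 53/91 + 1 = 269/91 ≈ 2.956 bits/symbol.

2.956 bits/symbol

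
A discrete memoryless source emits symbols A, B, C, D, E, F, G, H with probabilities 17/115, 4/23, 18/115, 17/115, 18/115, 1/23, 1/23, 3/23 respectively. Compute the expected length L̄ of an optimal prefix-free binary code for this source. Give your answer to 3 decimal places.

2.913 bits/symbol

Repeatedly combine the two least-probable nodes; the expected code length is the sum of the merged weights.
merge 1/23 + 1/23 → 2/23
merge 2/23 + 3/23 → 5/23
merge 17/115 + 17/115 → 34/115
merge 18/115 + 18/115 → 36/115
merge 4/23 + 5/23 → 9/23
merge 34/115 + 36/115 → 14/23
merge 9/23 + 14/23 → 1
L = 2/23 + 5/23 + 34/115 + 36/115 + 9/23 + 14/23 + 1 = 67/23 ≈ 2.913 bits/symbol.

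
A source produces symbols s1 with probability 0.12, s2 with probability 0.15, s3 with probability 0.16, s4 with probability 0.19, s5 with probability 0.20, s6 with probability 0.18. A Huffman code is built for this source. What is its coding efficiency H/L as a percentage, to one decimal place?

Entropy H = −Σ p log₂ p ≈ 2.5655 bits.
Huffman merges: 3/25+3/20→27/100; 4/25+9/50→17/50; 19/100+1/5→39/100; 27/100+17/50→61/100; 39/100+61/100→1. L = 261/100 ≈ 2.6100.
Efficiency = H/L = 2.5655/2.6100 = 98.3%.

98.3%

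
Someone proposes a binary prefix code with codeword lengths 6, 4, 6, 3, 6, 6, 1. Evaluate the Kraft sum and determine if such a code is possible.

With common denominator 2^6 = 64: Σ 2^(−ℓᵢ) = 1/64 + 4/64 + 1/64 + 8/64 + 1/64 + 1/64 + 32/64 = 48/64 = 0.75.
Kraft's inequality requires Σ ≤ 1; here Σ = 0.75 ≤ 1, so such a prefix code exists.

0.75; yes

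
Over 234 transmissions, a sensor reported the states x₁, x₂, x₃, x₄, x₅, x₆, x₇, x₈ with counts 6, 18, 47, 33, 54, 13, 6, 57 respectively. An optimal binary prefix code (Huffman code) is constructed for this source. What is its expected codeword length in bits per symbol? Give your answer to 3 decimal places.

2.667 bits/symbol

Probabilities are the counts divided by 234.
Repeatedly combine the two least-probable nodes; the expected code length is the sum of the merged weights.
merge 1/39 + 1/39 → 2/39
merge 2/39 + 1/18 → 25/234
merge 1/13 + 25/234 → 43/234
merge 11/78 + 43/234 → 38/117
merge 47/234 + 3/13 → 101/234
merge 19/78 + 38/117 → 133/234
merge 101/234 + 133/234 → 1
L = 2/39 + 25/234 + 43/234 + 38/117 + 101/234 + 133/234 + 1 = 8/3 ≈ 2.667 bits/symbol.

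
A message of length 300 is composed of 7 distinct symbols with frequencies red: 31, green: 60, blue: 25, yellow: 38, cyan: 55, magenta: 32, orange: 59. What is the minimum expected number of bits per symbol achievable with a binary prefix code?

Probabilities are the counts divided by 300.
Repeatedly combine the two least-probable nodes; the expected code length is the sum of the merged weights.
merge 1/12 + 31/300 → 14/75
merge 8/75 + 19/150 → 7/30
merge 11/60 + 14/75 → 37/100
merge 59/300 + 1/5 → 119/300
merge 7/30 + 37/100 → 181/300
merge 119/300 + 181/300 → 1
L = 14/75 + 7/30 + 37/100 + 119/300 + 181/300 + 1 = 279/100 = 2.79 bits/symbol.

2.79 bits/symbol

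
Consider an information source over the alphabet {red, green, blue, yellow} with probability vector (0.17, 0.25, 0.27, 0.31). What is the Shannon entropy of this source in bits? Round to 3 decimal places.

1.968 bits

H = −Σ pᵢ log₂ pᵢ.
−0.17·log₂(0.17) = 0.4346
−0.25·log₂(0.25) = 0.5000
−0.27·log₂(0.27) = 0.5100
−0.31·log₂(0.31) = 0.5238
Sum ≈ 1.9684 → 1.968 bits.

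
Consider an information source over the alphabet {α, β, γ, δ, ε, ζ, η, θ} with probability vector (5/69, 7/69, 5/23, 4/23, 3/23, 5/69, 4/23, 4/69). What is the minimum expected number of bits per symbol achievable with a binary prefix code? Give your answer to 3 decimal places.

2.913 bits/symbol

Repeatedly combine the two least-probable nodes; the expected code length is the sum of the merged weights.
merge 4/69 + 5/69 → 3/23
merge 5/69 + 7/69 → 4/23
merge 3/23 + 3/23 → 6/23
merge 4/23 + 4/23 → 8/23
merge 4/23 + 5/23 → 9/23
merge 6/23 + 8/23 → 14/23
merge 9/23 + 14/23 → 1
L = 3/23 + 4/23 + 6/23 + 8/23 + 9/23 + 14/23 + 1 = 67/23 ≈ 2.913 bits/symbol.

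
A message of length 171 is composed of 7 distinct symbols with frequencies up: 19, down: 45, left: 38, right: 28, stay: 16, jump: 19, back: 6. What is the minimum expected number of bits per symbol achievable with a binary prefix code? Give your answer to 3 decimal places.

Probabilities are the counts divided by 171.
Repeatedly combine the two least-probable nodes; the expected code length is the sum of the merged weights.
merge 2/57 + 16/171 → 22/171
merge 1/9 + 1/9 → 2/9
merge 22/171 + 28/171 → 50/171
merge 2/9 + 2/9 → 4/9
merge 5/19 + 50/171 → 5/9
merge 4/9 + 5/9 → 1
L = 22/171 + 2/9 + 50/171 + 4/9 + 5/9 + 1 = 452/171 ≈ 2.643 bits/symbol.

2.643 bits/symbol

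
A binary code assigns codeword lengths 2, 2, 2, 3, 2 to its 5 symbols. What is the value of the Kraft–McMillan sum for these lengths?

With common denominator 2^3 = 8: Σ 2^(−ℓᵢ) = 2/8 + 2/8 + 2/8 + 1/8 + 2/8 = 9/8 = 1.125.

1.125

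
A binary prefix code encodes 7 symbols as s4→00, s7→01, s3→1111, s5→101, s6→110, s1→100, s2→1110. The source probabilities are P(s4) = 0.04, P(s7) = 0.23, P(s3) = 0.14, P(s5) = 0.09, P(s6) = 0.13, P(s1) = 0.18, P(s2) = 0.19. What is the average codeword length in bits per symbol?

L̄ = Σ pᵢ·ℓᵢ = 0.04·2 + 0.23·2 + 0.14·4 + 0.09·3 + 0.13·3 + 0.18·3 + 0.19·4 = 3.06 bits/symbol.

3.06 bits/symbol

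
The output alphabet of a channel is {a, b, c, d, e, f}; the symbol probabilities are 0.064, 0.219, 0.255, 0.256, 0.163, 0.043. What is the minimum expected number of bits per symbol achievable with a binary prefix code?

2.377 bits/symbol

Repeatedly combine the two least-probable nodes; the expected code length is the sum of the merged weights.
merge 43/1000 + 8/125 → 107/1000
merge 107/1000 + 163/1000 → 27/100
merge 219/1000 + 51/200 → 237/500
merge 32/125 + 27/100 → 263/500
merge 237/500 + 263/500 → 1
L = 107/1000 + 27/100 + 237/500 + 263/500 + 1 = 2377/1000 = 2.377 bits/symbol.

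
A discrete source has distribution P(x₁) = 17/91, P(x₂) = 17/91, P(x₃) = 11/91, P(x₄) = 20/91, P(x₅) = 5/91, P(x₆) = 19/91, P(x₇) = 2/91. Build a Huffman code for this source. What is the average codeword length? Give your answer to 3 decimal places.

2.648 bits/symbol

Repeatedly combine the two least-probable nodes; the expected code length is the sum of the merged weights.
merge 2/91 + 5/91 → 1/13
merge 1/13 + 11/91 → 18/91
merge 17/91 + 17/91 → 34/91
merge 18/91 + 19/91 → 37/91
merge 20/91 + 34/91 → 54/91
merge 37/91 + 54/91 → 1
L = 1/13 + 18/91 + 34/91 + 37/91 + 54/91 + 1 = 241/91 ≈ 2.648 bits/symbol.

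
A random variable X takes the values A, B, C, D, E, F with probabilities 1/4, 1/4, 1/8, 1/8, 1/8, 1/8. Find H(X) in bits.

Each probability is a power of 1/2, so log₂(1/p) is an integer.
H = Σ p·log₂(1/p) = 1/4·2 + 1/4·2 + 1/8·3 + 1/8·3 + 1/8·3 + 1/8·3 = 2.5 bits.

2.5 bits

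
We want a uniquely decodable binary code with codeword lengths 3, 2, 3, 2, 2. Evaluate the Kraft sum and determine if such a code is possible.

1; yes

With common denominator 2^3 = 8: Σ 2^(−ℓᵢ) = 1/8 + 2/8 + 1/8 + 2/8 + 2/8 = 8/8 = 1.
Kraft's inequality requires Σ ≤ 1; here Σ = 1 ≤ 1, so such a prefix code exists.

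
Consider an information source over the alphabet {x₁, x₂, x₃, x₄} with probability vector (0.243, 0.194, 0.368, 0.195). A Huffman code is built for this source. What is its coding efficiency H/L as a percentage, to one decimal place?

Entropy H = −Σ p log₂ p ≈ 1.9456 bits.
Huffman merges: 97/500+39/200→389/1000; 243/1000+46/125→611/1000; 389/1000+611/1000→1. L = 2 ≈ 2.0000.
Efficiency = H/L = 1.9456/2.0000 = 97.3%.

97.3%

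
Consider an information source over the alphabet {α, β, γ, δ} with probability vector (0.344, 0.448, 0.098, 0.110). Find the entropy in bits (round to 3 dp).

1.727 bits

H = −Σ pᵢ log₂ pᵢ.
−0.344·log₂(0.344) = 0.5296
−0.448·log₂(0.448) = 0.5190
−0.098·log₂(0.098) = 0.3284
−0.110·log₂(0.110) = 0.3503
Sum ≈ 1.7273 → 1.727 bits.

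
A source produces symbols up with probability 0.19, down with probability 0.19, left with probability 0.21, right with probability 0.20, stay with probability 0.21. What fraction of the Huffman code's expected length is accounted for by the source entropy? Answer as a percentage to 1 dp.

97.5%

Entropy H = −Σ p log₂ p ≈ 2.3205 bits.
Huffman merges: 19/100+19/100→19/50; 1/5+21/100→41/100; 21/100+19/50→59/100; 41/100+59/100→1. L = 119/50 ≈ 2.3800.
Efficiency = H/L = 2.3205/2.3800 = 97.5%.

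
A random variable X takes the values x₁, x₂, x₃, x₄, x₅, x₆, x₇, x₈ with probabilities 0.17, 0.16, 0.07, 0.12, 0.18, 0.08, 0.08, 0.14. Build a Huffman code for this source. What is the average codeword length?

Repeatedly combine the two least-probable nodes; the expected code length is the sum of the merged weights.
merge 7/100 + 2/25 → 3/20
merge 2/25 + 3/25 → 1/5
merge 7/50 + 3/20 → 29/100
merge 4/25 + 17/100 → 33/100
merge 9/50 + 1/5 → 19/50
merge 29/100 + 33/100 → 31/50
merge 19/50 + 31/50 → 1
L = 3/20 + 1/5 + 29/100 + 33/100 + 19/50 + 31/50 + 1 = 297/100 = 2.97 bits/symbol.

2.97 bits/symbol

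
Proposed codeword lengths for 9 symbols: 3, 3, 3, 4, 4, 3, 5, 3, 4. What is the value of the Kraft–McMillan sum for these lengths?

With common denominator 2^5 = 32: Σ 2^(−ℓᵢ) = 4/32 + 4/32 + 4/32 + 2/32 + 2/32 + 4/32 + 1/32 + 4/32 + 2/32 = 27/32 = 0.84375.

0.84375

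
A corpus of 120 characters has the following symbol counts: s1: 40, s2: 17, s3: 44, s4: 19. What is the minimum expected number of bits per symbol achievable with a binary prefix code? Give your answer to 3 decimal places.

Probabilities are the counts divided by 120.
Repeatedly combine the two least-probable nodes; the expected code length is the sum of the merged weights.
merge 17/120 + 19/120 → 3/10
merge 3/10 + 1/3 → 19/30
merge 11/30 + 19/30 → 1
L = 3/10 + 19/30 + 1 = 29/15 ≈ 1.933 bits/symbol.

1.933 bits/symbol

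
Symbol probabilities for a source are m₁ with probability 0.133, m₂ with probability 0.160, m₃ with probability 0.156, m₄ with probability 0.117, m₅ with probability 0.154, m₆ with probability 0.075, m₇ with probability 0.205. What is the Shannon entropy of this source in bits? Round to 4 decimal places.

2.7550 bits

H = −Σ pᵢ log₂ pᵢ.
−0.133·log₂(0.133) = 0.3871
−0.160·log₂(0.160) = 0.4230
−0.156·log₂(0.156) = 0.4181
−0.117·log₂(0.117) = 0.3622
−0.154·log₂(0.154) = 0.4156
−0.075·log₂(0.075) = 0.2803
−0.205·log₂(0.205) = 0.4687
Sum ≈ 2.7550 → 2.7550 bits.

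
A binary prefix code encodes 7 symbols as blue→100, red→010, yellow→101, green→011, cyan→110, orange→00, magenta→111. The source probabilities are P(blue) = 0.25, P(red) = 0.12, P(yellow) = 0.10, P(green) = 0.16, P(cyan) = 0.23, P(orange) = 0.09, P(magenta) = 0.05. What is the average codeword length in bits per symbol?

2.91 bits/symbol

L̄ = Σ pᵢ·ℓᵢ = 0.25·3 + 0.12·3 + 0.10·3 + 0.16·3 + 0.23·3 + 0.09·2 + 0.05·3 = 2.91 bits/symbol.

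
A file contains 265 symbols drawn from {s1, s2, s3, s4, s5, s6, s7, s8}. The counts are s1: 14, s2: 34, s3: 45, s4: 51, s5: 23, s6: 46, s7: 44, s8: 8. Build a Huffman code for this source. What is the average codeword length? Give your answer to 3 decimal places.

Probabilities are the counts divided by 265.
Repeatedly combine the two least-probable nodes; the expected code length is the sum of the merged weights.
merge 8/265 + 14/265 → 22/265
merge 22/265 + 23/265 → 9/53
merge 34/265 + 44/265 → 78/265
merge 9/53 + 9/53 → 18/53
merge 46/265 + 51/265 → 97/265
merge 78/265 + 18/53 → 168/265
merge 97/265 + 168/265 → 1
L = 22/265 + 9/53 + 78/265 + 18/53 + 97/265 + 168/265 + 1 = 153/53 ≈ 2.887 bits/symbol.

2.887 bits/symbol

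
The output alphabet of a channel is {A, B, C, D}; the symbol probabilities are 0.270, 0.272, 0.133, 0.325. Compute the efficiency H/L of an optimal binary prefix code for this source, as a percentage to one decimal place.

Entropy H = −Σ p log₂ p ≈ 1.9350 bits.
Huffman merges: 133/1000+27/100→403/1000; 34/125+13/40→597/1000; 403/1000+597/1000→1. L = 2 ≈ 2.0000.
Efficiency = H/L = 1.9350/2.0000 = 96.8%.

96.8%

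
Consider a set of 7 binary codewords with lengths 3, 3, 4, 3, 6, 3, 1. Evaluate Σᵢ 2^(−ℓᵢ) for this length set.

With common denominator 2^6 = 64: Σ 2^(−ℓᵢ) = 8/64 + 8/64 + 4/64 + 8/64 + 1/64 + 8/64 + 32/64 = 69/64 = 1.078125.

1.078125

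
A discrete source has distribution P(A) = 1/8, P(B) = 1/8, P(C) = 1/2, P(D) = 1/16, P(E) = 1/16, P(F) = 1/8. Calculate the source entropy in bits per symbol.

Each probability is a power of 1/2, so log₂(1/p) is an integer.
H = Σ p·log₂(1/p) = 1/8·3 + 1/8·3 + 1/2·1 + 1/16·4 + 1/16·4 + 1/8·3 = 2.125 bits.

2.125 bits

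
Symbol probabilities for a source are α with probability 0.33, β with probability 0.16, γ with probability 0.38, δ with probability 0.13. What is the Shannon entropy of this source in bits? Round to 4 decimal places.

H = −Σ pᵢ log₂ pᵢ.
−0.33·log₂(0.33) = 0.5278
−0.16·log₂(0.16) = 0.4230
−0.38·log₂(0.38) = 0.5305
−0.13·log₂(0.13) = 0.3826
Sum ≈ 1.8639 → 1.8639 bits.

1.8639 bits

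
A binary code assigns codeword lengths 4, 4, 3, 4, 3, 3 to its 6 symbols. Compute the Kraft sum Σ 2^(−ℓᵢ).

With common denominator 2^4 = 16: Σ 2^(−ℓᵢ) = 1/16 + 1/16 + 2/16 + 1/16 + 2/16 + 2/16 = 9/16 = 0.5625.

0.5625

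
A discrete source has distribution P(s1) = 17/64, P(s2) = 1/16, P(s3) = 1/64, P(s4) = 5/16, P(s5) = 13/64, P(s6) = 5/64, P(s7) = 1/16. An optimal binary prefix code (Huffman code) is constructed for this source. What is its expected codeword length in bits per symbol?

Repeatedly combine the two least-probable nodes; the expected code length is the sum of the merged weights.
merge 1/64 + 1/16 → 5/64
merge 1/16 + 5/64 → 9/64
merge 5/64 + 9/64 → 7/32
merge 13/64 + 7/32 → 27/64
merge 17/64 + 5/16 → 37/64
merge 27/64 + 37/64 → 1
L = 5/64 + 9/64 + 7/32 + 27/64 + 37/64 + 1 = 39/16 = 2.4375 bits/symbol.

2.4375 bits/symbol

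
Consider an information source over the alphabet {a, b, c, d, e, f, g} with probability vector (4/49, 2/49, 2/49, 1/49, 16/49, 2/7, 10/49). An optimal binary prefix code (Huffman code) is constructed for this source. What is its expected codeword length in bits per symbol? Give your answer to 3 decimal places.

Repeatedly combine the two least-probable nodes; the expected code length is the sum of the merged weights.
merge 1/49 + 2/49 → 3/49
merge 2/49 + 3/49 → 5/49
merge 4/49 + 5/49 → 9/49
merge 9/49 + 10/49 → 19/49
merge 2/7 + 16/49 → 30/49
merge 19/49 + 30/49 → 1
L = 3/49 + 5/49 + 9/49 + 19/49 + 30/49 + 1 = 115/49 ≈ 2.347 bits/symbol.

2.347 bits/symbol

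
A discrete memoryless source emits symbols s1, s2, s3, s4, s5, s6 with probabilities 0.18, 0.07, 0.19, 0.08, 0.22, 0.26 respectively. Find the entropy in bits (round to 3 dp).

2.446 bits

H = −Σ pᵢ log₂ pᵢ.
−0.18·log₂(0.18) = 0.4453
−0.07·log₂(0.07) = 0.2686
−0.19·log₂(0.19) = 0.4552
−0.08·log₂(0.08) = 0.2915
−0.22·log₂(0.22) = 0.4806
−0.26·log₂(0.26) = 0.5053
Sum ≈ 2.4465 → 2.446 bits.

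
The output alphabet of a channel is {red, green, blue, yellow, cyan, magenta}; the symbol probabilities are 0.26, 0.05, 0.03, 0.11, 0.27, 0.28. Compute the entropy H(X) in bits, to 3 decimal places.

2.248 bits

H = −Σ pᵢ log₂ pᵢ.
−0.26·log₂(0.26) = 0.5053
−0.05·log₂(0.05) = 0.2161
−0.03·log₂(0.03) = 0.1518
−0.11·log₂(0.11) = 0.3503
−0.27·log₂(0.27) = 0.5100
−0.28·log₂(0.28) = 0.5142
Sum ≈ 2.2477 → 2.248 bits.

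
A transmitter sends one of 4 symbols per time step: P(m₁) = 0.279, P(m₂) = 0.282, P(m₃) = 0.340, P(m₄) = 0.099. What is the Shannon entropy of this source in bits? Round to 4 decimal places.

H = −Σ pᵢ log₂ pᵢ.
−0.279·log₂(0.279) = 0.5138
−0.282·log₂(0.282) = 0.5150
−0.340·log₂(0.340) = 0.5292
−0.099·log₂(0.099) = 0.3303
Sum ≈ 1.8883 → 1.8883 bits.

1.8883 bits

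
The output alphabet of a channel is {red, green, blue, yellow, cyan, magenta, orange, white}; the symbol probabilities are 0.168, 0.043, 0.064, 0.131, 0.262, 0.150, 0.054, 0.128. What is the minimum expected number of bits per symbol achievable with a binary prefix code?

Repeatedly combine the two least-probable nodes; the expected code length is the sum of the merged weights.
merge 43/1000 + 27/500 → 97/1000
merge 8/125 + 97/1000 → 161/1000
merge 16/125 + 131/1000 → 259/1000
merge 3/20 + 161/1000 → 311/1000
merge 21/125 + 259/1000 → 427/1000
merge 131/500 + 311/1000 → 573/1000
merge 427/1000 + 573/1000 → 1
L = 97/1000 + 161/1000 + 259/1000 + 311/1000 + 427/1000 + 573/1000 + 1 = 707/250 = 2.828 bits/symbol.

2.828 bits/symbol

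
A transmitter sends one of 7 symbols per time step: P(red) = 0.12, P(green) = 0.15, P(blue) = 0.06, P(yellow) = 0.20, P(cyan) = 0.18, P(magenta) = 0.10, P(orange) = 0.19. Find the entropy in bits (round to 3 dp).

H = −Σ pᵢ log₂ pᵢ.
−0.12·log₂(0.12) = 0.3671
−0.15·log₂(0.15) = 0.4105
−0.06·log₂(0.06) = 0.2435
−0.20·log₂(0.20) = 0.4644
−0.18·log₂(0.18) = 0.4453
−0.10·log₂(0.10) = 0.3322
−0.19·log₂(0.19) = 0.4552
Sum ≈ 2.7183 → 2.718 bits.

2.718 bits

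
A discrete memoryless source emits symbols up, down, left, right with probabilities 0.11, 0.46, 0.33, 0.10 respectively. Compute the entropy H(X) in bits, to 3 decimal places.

H = −Σ pᵢ log₂ pᵢ.
−0.11·log₂(0.11) = 0.3503
−0.46·log₂(0.46) = 0.5153
−0.33·log₂(0.33) = 0.5278
−0.10·log₂(0.10) = 0.3322
Sum ≈ 1.7256 → 1.726 bits.

1.726 bits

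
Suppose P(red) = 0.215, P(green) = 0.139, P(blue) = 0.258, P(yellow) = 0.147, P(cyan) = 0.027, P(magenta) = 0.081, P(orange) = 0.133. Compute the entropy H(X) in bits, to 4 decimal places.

H = −Σ pᵢ log₂ pᵢ.
−0.215·log₂(0.215) = 0.4768
−0.139·log₂(0.139) = 0.3957
−0.258·log₂(0.258) = 0.5043
−0.147·log₂(0.147) = 0.4066
−0.027·log₂(0.027) = 0.1407
−0.081·log₂(0.081) = 0.2937
−0.133·log₂(0.133) = 0.3871
Sum ≈ 2.6049 → 2.6049 bits.

2.6049 bits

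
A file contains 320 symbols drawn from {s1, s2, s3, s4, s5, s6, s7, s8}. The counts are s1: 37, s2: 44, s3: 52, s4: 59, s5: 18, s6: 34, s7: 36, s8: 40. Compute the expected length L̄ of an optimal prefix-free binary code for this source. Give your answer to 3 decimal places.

Probabilities are the counts divided by 320.
Repeatedly combine the two least-probable nodes; the expected code length is the sum of the merged weights.
merge 9/160 + 17/160 → 13/80
merge 9/80 + 37/320 → 73/320
merge 1/8 + 11/80 → 21/80
merge 13/80 + 13/80 → 13/40
merge 59/320 + 73/320 → 33/80
merge 21/80 + 13/40 → 47/80
merge 33/80 + 47/80 → 1
L = 13/80 + 73/320 + 21/80 + 13/40 + 33/80 + 47/80 + 1 = 953/320 ≈ 2.978 bits/symbol.

2.978 bits/symbol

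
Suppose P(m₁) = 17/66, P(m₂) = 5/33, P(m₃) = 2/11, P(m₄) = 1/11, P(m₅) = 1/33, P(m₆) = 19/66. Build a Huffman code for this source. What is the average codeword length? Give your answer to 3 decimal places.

2.394 bits/symbol

Repeatedly combine the two least-probable nodes; the expected code length is the sum of the merged weights.
merge 1/33 + 1/11 → 4/33
merge 4/33 + 5/33 → 3/11
merge 2/11 + 17/66 → 29/66
merge 3/11 + 19/66 → 37/66
merge 29/66 + 37/66 → 1
L = 4/33 + 3/11 + 29/66 + 37/66 + 1 = 79/33 ≈ 2.394 bits/symbol.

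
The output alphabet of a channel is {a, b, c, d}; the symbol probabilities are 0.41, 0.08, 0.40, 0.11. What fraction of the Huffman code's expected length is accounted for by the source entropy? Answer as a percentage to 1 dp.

Entropy H = −Σ p log₂ p ≈ 1.6980 bits.
Huffman merges: 2/25+11/100→19/100; 19/100+2/5→59/100; 41/100+59/100→1. L = 89/50 ≈ 1.7800.
Efficiency = H/L = 1.6980/1.7800 = 95.4%.

95.4%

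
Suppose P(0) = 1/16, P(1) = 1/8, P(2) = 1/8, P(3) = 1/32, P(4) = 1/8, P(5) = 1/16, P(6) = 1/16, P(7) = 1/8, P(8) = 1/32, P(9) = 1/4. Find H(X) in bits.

Each probability is a power of 1/2, so log₂(1/p) is an integer.
H = Σ p·log₂(1/p) = 1/16·4 + 1/8·3 + 1/8·3 + 1/32·5 + 1/8·3 + 1/16·4 + 1/16·4 + 1/8·3 + 1/32·5 + 1/4·2 = 3.0625 bits.

3.0625 bits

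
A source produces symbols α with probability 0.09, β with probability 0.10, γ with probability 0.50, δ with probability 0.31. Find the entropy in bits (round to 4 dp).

1.6686 bits

H = −Σ pᵢ log₂ pᵢ.
−0.09·log₂(0.09) = 0.3127
−0.10·log₂(0.10) = 0.3322
−0.50·log₂(0.50) = 0.5000
−0.31·log₂(0.31) = 0.5238
Sum ≈ 1.6686 → 1.6686 bits.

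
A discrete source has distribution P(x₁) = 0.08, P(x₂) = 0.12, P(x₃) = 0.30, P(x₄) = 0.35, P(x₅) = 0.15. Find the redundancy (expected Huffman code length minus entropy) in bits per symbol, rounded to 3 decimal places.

0.080 bits

Entropy H = −Σ p log₂ p ≈ 2.1203 bits.
Huffman merges: 2/25+3/25→1/5; 3/20+1/5→7/20; 3/10+7/20→13/20; 7/20+13/20→1. L = 11/5 ≈ 2.2000.
L − H = 2.2000 − 2.1203 = 0.080 bits.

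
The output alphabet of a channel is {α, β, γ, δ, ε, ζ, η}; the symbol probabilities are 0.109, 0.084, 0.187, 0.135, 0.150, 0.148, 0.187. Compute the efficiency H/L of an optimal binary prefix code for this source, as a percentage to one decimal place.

98.2%

Entropy H = −Σ p log₂ p ≈ 2.7619 bits.
Huffman merges: 21/250+109/1000→193/1000; 27/200+37/250→283/1000; 3/20+187/1000→337/1000; 187/1000+193/1000→19/50; 283/1000+337/1000→31/50; 19/50+31/50→1. L = 2813/1000 ≈ 2.8130.
Efficiency = H/L = 2.7619/2.8130 = 98.2%.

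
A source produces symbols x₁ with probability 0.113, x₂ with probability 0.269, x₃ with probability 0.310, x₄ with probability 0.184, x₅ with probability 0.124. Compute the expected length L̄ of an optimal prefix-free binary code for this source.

2.237 bits/symbol

Repeatedly combine the two least-probable nodes; the expected code length is the sum of the merged weights.
merge 113/1000 + 31/250 → 237/1000
merge 23/125 + 237/1000 → 421/1000
merge 269/1000 + 31/100 → 579/1000
merge 421/1000 + 579/1000 → 1
L = 237/1000 + 421/1000 + 579/1000 + 1 = 2237/1000 = 2.237 bits/symbol.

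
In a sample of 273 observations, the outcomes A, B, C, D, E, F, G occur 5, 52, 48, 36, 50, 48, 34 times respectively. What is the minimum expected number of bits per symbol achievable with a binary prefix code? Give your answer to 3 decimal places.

2.769 bits/symbol

Probabilities are the counts divided by 273.
Repeatedly combine the two least-probable nodes; the expected code length is the sum of the merged weights.
merge 5/273 + 34/273 → 1/7
merge 12/91 + 1/7 → 25/91
merge 16/91 + 16/91 → 32/91
merge 50/273 + 4/21 → 34/91
merge 25/91 + 32/91 → 57/91
merge 34/91 + 57/91 → 1
L = 1/7 + 25/91 + 32/91 + 34/91 + 57/91 + 1 = 36/13 ≈ 2.769 bits/symbol.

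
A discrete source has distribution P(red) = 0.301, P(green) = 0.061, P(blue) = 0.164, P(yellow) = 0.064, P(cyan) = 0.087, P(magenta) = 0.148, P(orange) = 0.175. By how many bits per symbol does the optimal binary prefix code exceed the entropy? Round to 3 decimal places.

Entropy H = −Σ p log₂ p ≈ 2.6036 bits.
Huffman merges: 61/1000+8/125→1/8; 87/1000+1/8→53/250; 37/250+41/250→39/125; 7/40+53/250→387/1000; 301/1000+39/125→613/1000; 387/1000+613/1000→1. L = 2649/1000 ≈ 2.6490.
L − H = 2.6490 − 2.6036 = 0.045 bits.

0.045 bits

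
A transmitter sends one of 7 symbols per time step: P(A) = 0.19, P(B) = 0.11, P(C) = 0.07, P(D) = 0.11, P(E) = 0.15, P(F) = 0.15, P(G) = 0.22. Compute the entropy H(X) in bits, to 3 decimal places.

2.726 bits

H = −Σ pᵢ log₂ pᵢ.
−0.19·log₂(0.19) = 0.4552
−0.11·log₂(0.11) = 0.3503
−0.07·log₂(0.07) = 0.2686
−0.11·log₂(0.11) = 0.3503
−0.15·log₂(0.15) = 0.4105
−0.15·log₂(0.15) = 0.4105
−0.22·log₂(0.22) = 0.4806
Sum ≈ 2.7260 → 2.726 bits.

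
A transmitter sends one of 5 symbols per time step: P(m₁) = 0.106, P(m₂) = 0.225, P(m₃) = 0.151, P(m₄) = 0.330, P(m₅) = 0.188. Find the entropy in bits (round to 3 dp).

H = −Σ pᵢ log₂ pᵢ.
−0.106·log₂(0.106) = 0.3432
−0.225·log₂(0.225) = 0.4842
−0.151·log₂(0.151) = 0.4118
−0.330·log₂(0.330) = 0.5278
−0.188·log₂(0.188) = 0.4533
Sum ≈ 2.2204 → 2.220 bits.

2.220 bits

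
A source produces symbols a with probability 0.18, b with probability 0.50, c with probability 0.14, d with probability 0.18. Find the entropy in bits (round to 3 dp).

H = −Σ pᵢ log₂ pᵢ.
−0.18·log₂(0.18) = 0.4453
−0.50·log₂(0.50) = 0.5000
−0.14·log₂(0.14) = 0.3971
−0.18·log₂(0.18) = 0.4453
Sum ≈ 1.7877 → 1.788 bits.

1.788 bits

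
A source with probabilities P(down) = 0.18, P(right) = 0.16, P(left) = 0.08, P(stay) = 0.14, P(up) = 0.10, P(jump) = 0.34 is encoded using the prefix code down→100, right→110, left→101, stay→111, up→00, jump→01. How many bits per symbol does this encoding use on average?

2.56 bits/symbol

L̄ = Σ pᵢ·ℓᵢ = 0.18·3 + 0.16·3 + 0.08·3 + 0.14·3 + 0.10·2 + 0.34·2 = 2.56 bits/symbol.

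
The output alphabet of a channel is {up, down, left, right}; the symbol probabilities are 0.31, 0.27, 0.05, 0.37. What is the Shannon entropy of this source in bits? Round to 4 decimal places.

1.7806 bits

H = −Σ pᵢ log₂ pᵢ.
−0.31·log₂(0.31) = 0.5238
−0.27·log₂(0.27) = 0.5100
−0.05·log₂(0.05) = 0.2161
−0.37·log₂(0.37) = 0.5307
Sum ≈ 1.7806 → 1.7806 bits.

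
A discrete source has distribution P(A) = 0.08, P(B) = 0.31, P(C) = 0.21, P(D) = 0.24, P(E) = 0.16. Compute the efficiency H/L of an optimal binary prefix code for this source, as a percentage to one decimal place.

98.4%

Entropy H = −Σ p log₂ p ≈ 2.2053 bits.
Huffman merges: 2/25+4/25→6/25; 21/100+6/25→9/20; 6/25+31/100→11/20; 9/20+11/20→1. L = 56/25 ≈ 2.2400.
Efficiency = H/L = 2.2053/2.2400 = 98.4%.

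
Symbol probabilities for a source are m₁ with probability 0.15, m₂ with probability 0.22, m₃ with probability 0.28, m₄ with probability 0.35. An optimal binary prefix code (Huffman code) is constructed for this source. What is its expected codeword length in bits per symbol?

Repeatedly combine the two least-probable nodes; the expected code length is the sum of the merged weights.
merge 3/20 + 11/50 → 37/100
merge 7/25 + 7/20 → 63/100
merge 37/100 + 63/100 → 1
L = 37/100 + 63/100 + 1 = 2 bits/symbol.

2 bits/symbol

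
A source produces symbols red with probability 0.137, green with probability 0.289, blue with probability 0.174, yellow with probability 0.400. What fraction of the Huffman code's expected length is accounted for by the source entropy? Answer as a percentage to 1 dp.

Entropy H = −Σ p log₂ p ≈ 1.8782 bits.
Huffman merges: 137/1000+87/500→311/1000; 289/1000+311/1000→3/5; 2/5+3/5→1. L = 1911/1000 ≈ 1.9110.
Efficiency = H/L = 1.8782/1.9110 = 98.3%.

98.3%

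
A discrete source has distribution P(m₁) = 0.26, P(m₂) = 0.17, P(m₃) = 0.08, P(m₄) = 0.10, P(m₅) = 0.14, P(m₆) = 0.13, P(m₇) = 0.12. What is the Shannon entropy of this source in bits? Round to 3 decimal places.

2.710 bits

H = −Σ pᵢ log₂ pᵢ.
−0.26·log₂(0.26) = 0.5053
−0.17·log₂(0.17) = 0.4346
−0.08·log₂(0.08) = 0.2915
−0.10·log₂(0.10) = 0.3322
−0.14·log₂(0.14) = 0.3971
−0.13·log₂(0.13) = 0.3826
−0.12·log₂(0.12) = 0.3671
Sum ≈ 2.7104 → 2.710 bits.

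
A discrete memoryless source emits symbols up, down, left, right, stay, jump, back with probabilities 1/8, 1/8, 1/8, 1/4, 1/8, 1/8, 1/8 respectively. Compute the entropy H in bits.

Each probability is a power of 1/2, so log₂(1/p) is an integer.
H = Σ p·log₂(1/p) = 1/8·3 + 1/8·3 + 1/8·3 + 1/4·2 + 1/8·3 + 1/8·3 + 1/8·3 = 2.75 bits.

2.75 bits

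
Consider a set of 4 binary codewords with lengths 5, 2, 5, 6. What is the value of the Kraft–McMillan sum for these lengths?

0.328125

With common denominator 2^6 = 64: Σ 2^(−ℓᵢ) = 2/64 + 16/64 + 2/64 + 1/64 = 21/64 = 0.328125.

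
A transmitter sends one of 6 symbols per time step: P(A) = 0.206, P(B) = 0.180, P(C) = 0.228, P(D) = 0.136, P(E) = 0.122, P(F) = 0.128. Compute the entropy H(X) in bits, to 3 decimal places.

H = −Σ pᵢ log₂ pᵢ.
−0.206·log₂(0.206) = 0.4695
−0.180·log₂(0.180) = 0.4453
−0.228·log₂(0.228) = 0.4863
−0.136·log₂(0.136) = 0.3915
−0.122·log₂(0.122) = 0.3703
−0.128·log₂(0.128) = 0.3796
Sum ≈ 2.5425 → 2.542 bits.

2.542 bits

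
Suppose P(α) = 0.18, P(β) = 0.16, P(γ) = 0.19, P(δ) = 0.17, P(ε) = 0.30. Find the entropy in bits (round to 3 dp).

2.279 bits

H = −Σ pᵢ log₂ pᵢ.
−0.18·log₂(0.18) = 0.4453
−0.16·log₂(0.16) = 0.4230
−0.19·log₂(0.19) = 0.4552
−0.17·log₂(0.17) = 0.4346
−0.30·log₂(0.30) = 0.5211
Sum ≈ 2.2792 → 2.279 bits.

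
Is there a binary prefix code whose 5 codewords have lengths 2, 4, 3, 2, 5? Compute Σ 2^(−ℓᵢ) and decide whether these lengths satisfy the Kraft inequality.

With common denominator 2^5 = 32: Σ 2^(−ℓᵢ) = 8/32 + 2/32 + 4/32 + 8/32 + 1/32 = 23/32 = 0.71875.
Kraft's inequality requires Σ ≤ 1; here Σ = 0.71875 ≤ 1, so such a prefix code exists.

0.71875; yes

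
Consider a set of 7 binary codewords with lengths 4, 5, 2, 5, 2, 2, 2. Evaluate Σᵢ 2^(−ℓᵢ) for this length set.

With common denominator 2^5 = 32: Σ 2^(−ℓᵢ) = 2/32 + 1/32 + 8/32 + 1/32 + 8/32 + 8/32 + 8/32 = 36/32 = 1.125.

1.125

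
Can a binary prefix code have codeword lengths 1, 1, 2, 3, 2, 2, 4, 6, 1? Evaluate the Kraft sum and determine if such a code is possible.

2.453125; no

With common denominator 2^6 = 64: Σ 2^(−ℓᵢ) = 32/64 + 32/64 + 16/64 + 8/64 + 16/64 + 16/64 + 4/64 + 1/64 + 32/64 = 157/64 = 2.453125.
Kraft's inequality requires Σ ≤ 1; here Σ = 2.453125 > 1, so no such prefix code exists.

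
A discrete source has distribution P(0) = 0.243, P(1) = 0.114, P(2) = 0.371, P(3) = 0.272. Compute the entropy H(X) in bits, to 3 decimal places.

H = −Σ pᵢ log₂ pᵢ.
−0.243·log₂(0.243) = 0.4960
−0.114·log₂(0.114) = 0.3571
−0.371·log₂(0.371) = 0.5307
−0.272·log₂(0.272) = 0.5109
Sum ≈ 1.8947 → 1.895 bits.

1.895 bits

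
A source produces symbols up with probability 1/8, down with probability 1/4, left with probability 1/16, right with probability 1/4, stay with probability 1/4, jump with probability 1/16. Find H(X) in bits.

Each probability is a power of 1/2, so log₂(1/p) is an integer.
H = Σ p·log₂(1/p) = 1/8·3 + 1/4·2 + 1/16·4 + 1/4·2 + 1/4·2 + 1/16·4 = 2.375 bits.

2.375 bits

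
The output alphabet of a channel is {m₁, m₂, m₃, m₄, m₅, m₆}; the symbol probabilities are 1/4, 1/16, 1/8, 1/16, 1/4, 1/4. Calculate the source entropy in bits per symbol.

2.375 bits

Each probability is a power of 1/2, so log₂(1/p) is an integer.
H = Σ p·log₂(1/p) = 1/4·2 + 1/16·4 + 1/8·3 + 1/16·4 + 1/4·2 + 1/4·2 = 2.375 bits.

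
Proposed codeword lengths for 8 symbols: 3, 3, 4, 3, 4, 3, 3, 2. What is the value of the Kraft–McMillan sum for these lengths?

1

With common denominator 2^4 = 16: Σ 2^(−ℓᵢ) = 2/16 + 2/16 + 1/16 + 2/16 + 1/16 + 2/16 + 2/16 + 4/16 = 16/16 = 1.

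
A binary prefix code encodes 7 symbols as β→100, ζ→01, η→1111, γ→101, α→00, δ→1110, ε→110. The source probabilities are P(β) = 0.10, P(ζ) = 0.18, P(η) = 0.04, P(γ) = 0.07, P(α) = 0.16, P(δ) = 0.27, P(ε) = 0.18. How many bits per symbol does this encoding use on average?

L̄ = Σ pᵢ·ℓᵢ = 0.10·3 + 0.18·2 + 0.04·4 + 0.07·3 + 0.16·2 + 0.27·4 + 0.18·3 = 2.97 bits/symbol.

2.97 bits/symbol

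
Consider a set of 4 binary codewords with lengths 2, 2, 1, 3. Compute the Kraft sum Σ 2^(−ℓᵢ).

1.125

With common denominator 2^3 = 8: Σ 2^(−ℓᵢ) = 2/8 + 2/8 + 4/8 + 1/8 = 9/8 = 1.125.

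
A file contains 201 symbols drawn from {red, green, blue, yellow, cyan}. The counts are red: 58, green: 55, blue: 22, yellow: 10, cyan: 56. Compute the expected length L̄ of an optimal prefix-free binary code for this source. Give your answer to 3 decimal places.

2.159 bits/symbol

Probabilities are the counts divided by 201.
Repeatedly combine the two least-probable nodes; the expected code length is the sum of the merged weights.
merge 10/201 + 22/201 → 32/201
merge 32/201 + 55/201 → 29/67
merge 56/201 + 58/201 → 38/67
merge 29/67 + 38/67 → 1
L = 32/201 + 29/67 + 38/67 + 1 = 434/201 ≈ 2.159 bits/symbol.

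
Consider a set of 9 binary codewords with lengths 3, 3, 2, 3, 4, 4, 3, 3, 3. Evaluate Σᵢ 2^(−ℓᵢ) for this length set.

1.125

With common denominator 2^4 = 16: Σ 2^(−ℓᵢ) = 2/16 + 2/16 + 4/16 + 2/16 + 1/16 + 1/16 + 2/16 + 2/16 + 2/16 = 18/16 = 1.125.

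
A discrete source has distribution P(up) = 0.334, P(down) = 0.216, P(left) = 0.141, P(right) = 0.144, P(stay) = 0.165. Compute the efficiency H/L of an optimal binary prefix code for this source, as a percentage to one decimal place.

Entropy H = −Σ p log₂ p ≈ 2.2360 bits.
Huffman merges: 141/1000+18/125→57/200; 33/200+27/125→381/1000; 57/200+167/500→619/1000; 381/1000+619/1000→1. L = 457/200 ≈ 2.2850.
Efficiency = H/L = 2.2360/2.2850 = 97.9%.

97.9%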